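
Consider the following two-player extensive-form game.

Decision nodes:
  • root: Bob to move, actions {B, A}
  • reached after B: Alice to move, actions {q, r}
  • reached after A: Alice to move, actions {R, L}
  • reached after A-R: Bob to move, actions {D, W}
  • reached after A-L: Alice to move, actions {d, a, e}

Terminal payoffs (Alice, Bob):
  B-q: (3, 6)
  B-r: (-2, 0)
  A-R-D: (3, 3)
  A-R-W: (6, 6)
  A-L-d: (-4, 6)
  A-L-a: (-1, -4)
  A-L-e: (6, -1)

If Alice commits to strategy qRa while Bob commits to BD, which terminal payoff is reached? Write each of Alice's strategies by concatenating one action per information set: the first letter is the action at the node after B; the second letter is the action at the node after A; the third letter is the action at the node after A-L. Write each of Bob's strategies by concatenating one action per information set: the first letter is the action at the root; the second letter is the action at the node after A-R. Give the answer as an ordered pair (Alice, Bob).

Trace the play path from the root:
  Bob plays B
  Alice plays q at [B]
→ terminal payoff (3, 6).
(Alice's choice at the node after A is never reached on this path, so it doesn't affect the outcome.)

(3, 6)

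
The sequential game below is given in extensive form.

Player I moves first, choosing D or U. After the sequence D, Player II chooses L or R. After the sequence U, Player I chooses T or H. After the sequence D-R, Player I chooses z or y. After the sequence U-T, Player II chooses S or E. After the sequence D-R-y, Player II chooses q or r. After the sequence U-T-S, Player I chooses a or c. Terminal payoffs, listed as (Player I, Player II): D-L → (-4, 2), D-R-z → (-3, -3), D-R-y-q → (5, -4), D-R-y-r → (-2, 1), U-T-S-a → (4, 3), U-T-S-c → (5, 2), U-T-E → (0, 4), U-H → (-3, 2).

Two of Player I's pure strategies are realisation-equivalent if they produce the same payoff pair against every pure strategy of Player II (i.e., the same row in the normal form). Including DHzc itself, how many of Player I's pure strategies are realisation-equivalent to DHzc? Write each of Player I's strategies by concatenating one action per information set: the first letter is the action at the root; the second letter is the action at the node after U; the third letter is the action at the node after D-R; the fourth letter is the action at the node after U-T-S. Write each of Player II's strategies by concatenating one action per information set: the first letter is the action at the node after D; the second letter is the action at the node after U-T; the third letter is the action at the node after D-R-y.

Row for DHzc (columns LSq, LSr, LEq, LEr, RSq, RSr, REq, REr): (-4,2) (-4,2) (-4,2) (-4,2) (-3,-3) (-3,-3) (-3,-3) (-3,-3).
Under DHzc, Player I's choice at the node after U and at the node after U-T-S can never be reached regardless of what Player II does, so varying those choices leaves every outcome unchanged.
Holding the reachable choices fixed and varying the unreachable ones freely already gives 2 × 2 = 4 equivalent strategies.
No other strategy reproduces this row, so those 4 are the full class: DTza, DTzc, DHza, DHzc.

4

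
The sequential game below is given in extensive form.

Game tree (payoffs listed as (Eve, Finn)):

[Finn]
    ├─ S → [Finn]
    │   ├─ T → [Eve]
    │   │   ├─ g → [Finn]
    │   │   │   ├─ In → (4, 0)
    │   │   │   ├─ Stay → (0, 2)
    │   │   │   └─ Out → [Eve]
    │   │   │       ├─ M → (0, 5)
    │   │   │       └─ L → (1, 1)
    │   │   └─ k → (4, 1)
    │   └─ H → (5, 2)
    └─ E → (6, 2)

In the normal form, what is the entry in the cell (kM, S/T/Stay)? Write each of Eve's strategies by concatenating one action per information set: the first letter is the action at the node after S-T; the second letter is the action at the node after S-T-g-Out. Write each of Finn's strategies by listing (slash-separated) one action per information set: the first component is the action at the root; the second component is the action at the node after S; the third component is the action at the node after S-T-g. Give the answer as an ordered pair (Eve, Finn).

(4, 1)

Trace the play path from the root:
  Finn plays S
  Finn plays T at [S]
  Eve plays k at [S-T]
→ terminal payoff (4, 1).
(Eve's choice at the node after S-T-g-Out is never reached on this path, so it doesn't affect the outcome.)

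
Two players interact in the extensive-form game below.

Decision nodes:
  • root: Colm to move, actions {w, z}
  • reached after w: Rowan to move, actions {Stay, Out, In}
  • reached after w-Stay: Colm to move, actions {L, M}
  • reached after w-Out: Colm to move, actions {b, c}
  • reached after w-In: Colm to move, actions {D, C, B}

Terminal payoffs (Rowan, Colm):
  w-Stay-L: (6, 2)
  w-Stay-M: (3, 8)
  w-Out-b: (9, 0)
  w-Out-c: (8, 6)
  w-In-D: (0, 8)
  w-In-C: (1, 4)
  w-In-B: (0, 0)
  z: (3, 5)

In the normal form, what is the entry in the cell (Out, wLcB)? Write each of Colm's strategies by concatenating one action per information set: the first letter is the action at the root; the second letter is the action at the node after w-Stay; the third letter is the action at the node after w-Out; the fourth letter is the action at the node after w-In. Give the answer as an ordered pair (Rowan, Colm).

(8, 6)

Trace the play path from the root:
  Colm plays w
  Rowan plays Out at [w]
  Colm plays c at [w-Out]
→ terminal payoff (8, 6).
(Colm's choice at the node after w-Stay is never reached on this path, so it doesn't affect the outcome.)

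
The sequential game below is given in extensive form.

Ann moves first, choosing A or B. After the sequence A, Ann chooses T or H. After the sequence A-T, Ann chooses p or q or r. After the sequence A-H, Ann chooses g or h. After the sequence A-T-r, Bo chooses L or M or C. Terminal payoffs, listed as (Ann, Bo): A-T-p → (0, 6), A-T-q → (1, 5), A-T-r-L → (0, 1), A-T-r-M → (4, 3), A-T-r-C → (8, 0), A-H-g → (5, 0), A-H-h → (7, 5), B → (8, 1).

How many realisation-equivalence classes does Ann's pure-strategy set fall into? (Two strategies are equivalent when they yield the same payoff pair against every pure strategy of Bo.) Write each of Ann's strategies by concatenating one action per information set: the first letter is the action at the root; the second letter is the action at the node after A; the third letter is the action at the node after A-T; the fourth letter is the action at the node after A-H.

6

Ann has 24 pure strategies: ATpg, ATph, ATqg, ATqh, ATrg, ATrh, AHpg, AHph, AHqg, AHqh, AHrg, AHrh, BTpg, BTph, BTqg, BTqh, BTrg, BTrh, BHpg, BHph, BHqg, BHqh, BHrg, BHrh. Columns: L, M, C.
{ATpg, ATph} → row (0,6) (0,6) (0,6)
{ATqg, ATqh} → row (1,5) (1,5) (1,5)
{ATrg, ATrh} → row (0,1) (4,3) (8,0)
{AHpg, AHqg, AHrg} → row (5,0) (5,0) (5,0)
{AHph, AHqh, AHrh} → row (7,5) (7,5) (7,5)
{BTpg, BTph, BTqg, BTqh, BTrg, BTrh, BHpg, BHph, BHqg, BHqh, BHrg, BHrh} → row (8,1) (8,1) (8,1)
That's 6 distinct rows out of 24 strategies.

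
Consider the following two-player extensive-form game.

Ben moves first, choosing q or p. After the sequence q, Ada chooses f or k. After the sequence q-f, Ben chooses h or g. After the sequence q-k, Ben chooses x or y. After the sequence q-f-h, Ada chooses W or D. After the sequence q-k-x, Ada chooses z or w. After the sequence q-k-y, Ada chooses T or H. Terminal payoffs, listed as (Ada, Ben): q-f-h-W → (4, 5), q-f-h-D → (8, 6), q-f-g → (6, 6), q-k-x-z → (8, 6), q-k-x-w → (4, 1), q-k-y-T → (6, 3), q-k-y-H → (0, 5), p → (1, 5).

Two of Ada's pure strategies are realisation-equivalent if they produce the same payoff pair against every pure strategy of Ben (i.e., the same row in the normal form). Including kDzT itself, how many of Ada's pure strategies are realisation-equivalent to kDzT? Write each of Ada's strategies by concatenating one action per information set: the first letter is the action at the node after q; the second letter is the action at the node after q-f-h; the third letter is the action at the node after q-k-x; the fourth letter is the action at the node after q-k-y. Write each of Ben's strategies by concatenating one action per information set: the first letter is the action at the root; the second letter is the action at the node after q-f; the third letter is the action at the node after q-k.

2

Row for kDzT (columns qhx, qhy, qgx, qgy, phx, phy, pgx, pgy): (8,6) (6,3) (8,6) (6,3) (1,5) (1,5) (1,5) (1,5).
Under kDzT, Ada's choice at the node after q-f-h can never be reached regardless of what Ben does, so varying those choices leaves every outcome unchanged.
Holding the reachable choices fixed and varying the unreachable one freely already gives 2 equivalent strategies.
No other strategy reproduces this row, so those 2 are the full class: kWzT, kDzT.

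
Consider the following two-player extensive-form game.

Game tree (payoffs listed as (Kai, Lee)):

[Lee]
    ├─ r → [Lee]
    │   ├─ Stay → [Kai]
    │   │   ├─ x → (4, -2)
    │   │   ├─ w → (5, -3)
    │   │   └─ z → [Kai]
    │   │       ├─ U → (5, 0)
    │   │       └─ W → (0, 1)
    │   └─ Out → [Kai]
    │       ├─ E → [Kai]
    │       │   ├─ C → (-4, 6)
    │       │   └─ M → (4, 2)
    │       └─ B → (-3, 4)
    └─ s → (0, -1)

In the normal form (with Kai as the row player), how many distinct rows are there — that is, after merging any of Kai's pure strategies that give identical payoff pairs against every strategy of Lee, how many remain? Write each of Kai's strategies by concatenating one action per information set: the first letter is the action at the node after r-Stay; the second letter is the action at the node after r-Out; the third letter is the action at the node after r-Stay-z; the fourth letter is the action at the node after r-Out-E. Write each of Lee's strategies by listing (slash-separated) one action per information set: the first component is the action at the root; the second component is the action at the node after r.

12

Kai has 24 pure strategies: xEUC, xEUM, xEWC, xEWM, xBUC, xBUM, xBWC, xBWM, wEUC, wEUM, wEWC, wEWM, wBUC, wBUM, wBWC, wBWM, zEUC, zEUM, zEWC, zEWM, zBUC, zBUM, zBWC, zBWM. Columns: r/Stay, r/Out, s/Stay, s/Out.
{xEUC, xEWC} → row (4,-2) (-4,6) (0,-1) (0,-1)
{xEUM, xEWM} → row (4,-2) (4,2) (0,-1) (0,-1)
{xBUC, xBUM, xBWC, xBWM} → row (4,-2) (-3,4) (0,-1) (0,-1)
{wEUC, wEWC} → row (5,-3) (-4,6) (0,-1) (0,-1)
{wEUM, wEWM} → row (5,-3) (4,2) (0,-1) (0,-1)
{wBUC, wBUM, wBWC, wBWM} → row (5,-3) (-3,4) (0,-1) (0,-1)
{zEUC} → row (5,0) (-4,6) (0,-1) (0,-1)
{zEUM} → row (5,0) (4,2) (0,-1) (0,-1)
{zEWC} → row (0,1) (-4,6) (0,-1) (0,-1)
{zEWM} → row (0,1) (4,2) (0,-1) (0,-1)
{zBUC, zBUM} → row (5,0) (-3,4) (0,-1) (0,-1)
{zBWC, zBWM} → row (0,1) (-3,4) (0,-1) (0,-1)
That's 12 distinct rows out of 24 strategies.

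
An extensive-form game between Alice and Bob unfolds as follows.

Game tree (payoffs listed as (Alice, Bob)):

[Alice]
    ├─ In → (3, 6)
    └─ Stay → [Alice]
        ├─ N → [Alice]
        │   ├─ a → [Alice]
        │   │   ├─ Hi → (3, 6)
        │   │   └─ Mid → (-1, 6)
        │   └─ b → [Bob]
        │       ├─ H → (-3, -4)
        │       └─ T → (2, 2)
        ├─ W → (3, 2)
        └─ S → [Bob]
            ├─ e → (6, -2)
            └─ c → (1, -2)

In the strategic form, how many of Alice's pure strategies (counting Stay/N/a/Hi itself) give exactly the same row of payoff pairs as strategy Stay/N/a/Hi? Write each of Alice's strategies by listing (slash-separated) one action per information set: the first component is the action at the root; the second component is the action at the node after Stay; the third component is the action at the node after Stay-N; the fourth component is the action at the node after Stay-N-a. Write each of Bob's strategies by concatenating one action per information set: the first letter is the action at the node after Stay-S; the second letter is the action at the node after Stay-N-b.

Row for Stay/N/a/Hi (columns eH, eT, cH, cT): (3,6) (3,6) (3,6) (3,6).
Every one of Alice's information sets is on the play path for some reply by Bob when Alice follows Stay/N/a/Hi.
Even so, In/N/a/Hi, In/N/a/Mid, In/N/b/Hi, In/N/b/Mid, In/W/a/Hi, In/W/a/Mid, In/W/b/Hi, In/W/b/Mid, In/S/a/Hi, In/S/a/Mid, In/S/b/Hi, In/S/b/Mid happen to produce the same payoff in every column — so 13 strategies share this row.

13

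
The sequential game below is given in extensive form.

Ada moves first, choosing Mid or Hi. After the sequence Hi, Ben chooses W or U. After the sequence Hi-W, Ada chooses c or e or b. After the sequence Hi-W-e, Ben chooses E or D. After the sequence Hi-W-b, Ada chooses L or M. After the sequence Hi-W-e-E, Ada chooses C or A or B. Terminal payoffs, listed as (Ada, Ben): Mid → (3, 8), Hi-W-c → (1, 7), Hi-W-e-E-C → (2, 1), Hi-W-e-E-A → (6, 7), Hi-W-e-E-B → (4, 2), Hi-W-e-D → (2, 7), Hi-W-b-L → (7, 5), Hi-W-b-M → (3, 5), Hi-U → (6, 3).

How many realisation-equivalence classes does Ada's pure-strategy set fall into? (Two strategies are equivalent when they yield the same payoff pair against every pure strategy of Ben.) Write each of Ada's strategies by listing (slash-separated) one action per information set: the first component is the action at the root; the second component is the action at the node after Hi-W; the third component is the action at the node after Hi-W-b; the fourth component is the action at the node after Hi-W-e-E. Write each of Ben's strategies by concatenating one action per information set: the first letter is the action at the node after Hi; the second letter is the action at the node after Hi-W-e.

Ada has 36 pure strategies: Mid/c/L/C, Mid/c/L/A, Mid/c/L/B, Mid/c/M/C, Mid/c/M/A, Mid/c/M/B, Mid/e/L/C, Mid/e/L/A, Mid/e/L/B, Mid/e/M/C, Mid/e/M/A, Mid/e/M/B, Mid/b/L/C, Mid/b/L/A, Mid/b/L/B, Mid/b/M/C, Mid/b/M/A, Mid/b/M/B, Hi/c/L/C, Hi/c/L/A, Hi/c/L/B, Hi/c/M/C, Hi/c/M/A, Hi/c/M/B, Hi/e/L/C, Hi/e/L/A, Hi/e/L/B, Hi/e/M/C, Hi/e/M/A, Hi/e/M/B, Hi/b/L/C, Hi/b/L/A, Hi/b/L/B, Hi/b/M/C, Hi/b/M/A, Hi/b/M/B. Columns: WE, WD, UE, UD.
{Mid/c/L/C, Mid/c/L/A, Mid/c/L/B, Mid/c/M/C, Mid/c/M/A, Mid/c/M/B, Mid/e/L/C, Mid/e/L/A, Mid/e/L/B, Mid/e/M/C, Mid/e/M/A, Mid/e/M/B, Mid/b/L/C, Mid/b/L/A, Mid/b/L/B, Mid/b/M/C, Mid/b/M/A, Mid/b/M/B} → row (3,8) (3,8) (3,8) (3,8)
{Hi/c/L/C, Hi/c/L/A, Hi/c/L/B, Hi/c/M/C, Hi/c/M/A, Hi/c/M/B} → row (1,7) (1,7) (6,3) (6,3)
{Hi/e/L/C, Hi/e/M/C} → row (2,1) (2,7) (6,3) (6,3)
{Hi/e/L/A, Hi/e/M/A} → row (6,7) (2,7) (6,3) (6,3)
{Hi/e/L/B, Hi/e/M/B} → row (4,2) (2,7) (6,3) (6,3)
{Hi/b/L/C, Hi/b/L/A, Hi/b/L/B} → row (7,5) (7,5) (6,3) (6,3)
{Hi/b/M/C, Hi/b/M/A, Hi/b/M/B} → row (3,5) (3,5) (6,3) (6,3)
That's 7 distinct rows out of 36 strategies.

7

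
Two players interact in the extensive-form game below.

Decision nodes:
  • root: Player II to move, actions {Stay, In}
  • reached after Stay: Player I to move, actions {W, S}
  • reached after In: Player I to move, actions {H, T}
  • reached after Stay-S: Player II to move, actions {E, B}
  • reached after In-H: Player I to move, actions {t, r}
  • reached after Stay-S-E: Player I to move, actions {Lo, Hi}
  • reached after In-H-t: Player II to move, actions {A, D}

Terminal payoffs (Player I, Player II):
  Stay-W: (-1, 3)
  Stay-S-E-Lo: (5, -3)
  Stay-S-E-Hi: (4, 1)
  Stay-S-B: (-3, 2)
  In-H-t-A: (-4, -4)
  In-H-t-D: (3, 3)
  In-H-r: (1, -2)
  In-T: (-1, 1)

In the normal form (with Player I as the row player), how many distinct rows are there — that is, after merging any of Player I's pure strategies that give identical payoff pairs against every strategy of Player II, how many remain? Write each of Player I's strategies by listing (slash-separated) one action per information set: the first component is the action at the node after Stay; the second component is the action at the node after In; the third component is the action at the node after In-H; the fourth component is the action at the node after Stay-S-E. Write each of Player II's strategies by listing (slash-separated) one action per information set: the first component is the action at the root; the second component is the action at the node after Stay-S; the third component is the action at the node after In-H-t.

9

Player I has 16 pure strategies: W/H/t/Lo, W/H/t/Hi, W/H/r/Lo, W/H/r/Hi, W/T/t/Lo, W/T/t/Hi, W/T/r/Lo, W/T/r/Hi, S/H/t/Lo, S/H/t/Hi, S/H/r/Lo, S/H/r/Hi, S/T/t/Lo, S/T/t/Hi, S/T/r/Lo, S/T/r/Hi. Columns: Stay/E/A, Stay/E/D, Stay/B/A, Stay/B/D, In/E/A, In/E/D, In/B/A, In/B/D.
{W/H/t/Lo, W/H/t/Hi} → row (-1,3) (-1,3) (-1,3) (-1,3) (-4,-4) (3,3) (-4,-4) (3,3)
{W/H/r/Lo, W/H/r/Hi} → row (-1,3) (-1,3) (-1,3) (-1,3) (1,-2) (1,-2) (1,-2) (1,-2)
{W/T/t/Lo, W/T/t/Hi, W/T/r/Lo, W/T/r/Hi} → row (-1,3) (-1,3) (-1,3) (-1,3) (-1,1) (-1,1) (-1,1) (-1,1)
{S/H/t/Lo} → row (5,-3) (5,-3) (-3,2) (-3,2) (-4,-4) (3,3) (-4,-4) (3,3)
{S/H/t/Hi} → row (4,1) (4,1) (-3,2) (-3,2) (-4,-4) (3,3) (-4,-4) (3,3)
{S/H/r/Lo} → row (5,-3) (5,-3) (-3,2) (-3,2) (1,-2) (1,-2) (1,-2) (1,-2)
{S/H/r/Hi} → row (4,1) (4,1) (-3,2) (-3,2) (1,-2) (1,-2) (1,-2) (1,-2)
{S/T/t/Lo, S/T/r/Lo} → row (5,-3) (5,-3) (-3,2) (-3,2) (-1,1) (-1,1) (-1,1) (-1,1)
{S/T/t/Hi, S/T/r/Hi} → row (4,1) (4,1) (-3,2) (-3,2) (-1,1) (-1,1) (-1,1) (-1,1)
That's 9 distinct rows out of 16 strategies.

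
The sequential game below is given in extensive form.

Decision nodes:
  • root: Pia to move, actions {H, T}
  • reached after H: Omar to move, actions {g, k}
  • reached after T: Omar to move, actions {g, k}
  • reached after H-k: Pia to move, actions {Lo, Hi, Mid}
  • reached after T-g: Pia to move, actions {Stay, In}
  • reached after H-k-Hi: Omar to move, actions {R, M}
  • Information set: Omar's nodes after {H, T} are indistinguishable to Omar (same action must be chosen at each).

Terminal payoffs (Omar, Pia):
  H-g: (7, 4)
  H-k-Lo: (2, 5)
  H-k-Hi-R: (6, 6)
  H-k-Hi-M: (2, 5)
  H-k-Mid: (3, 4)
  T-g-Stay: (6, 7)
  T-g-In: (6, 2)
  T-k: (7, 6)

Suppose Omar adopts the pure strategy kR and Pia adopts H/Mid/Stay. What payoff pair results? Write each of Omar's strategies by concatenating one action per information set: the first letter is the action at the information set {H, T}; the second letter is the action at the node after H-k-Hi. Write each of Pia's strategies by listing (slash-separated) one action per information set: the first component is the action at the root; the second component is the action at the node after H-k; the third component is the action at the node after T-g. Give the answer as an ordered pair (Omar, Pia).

(3, 4)

Trace the play path from the root:
  Pia plays H
  Omar plays k at [H]
  Pia plays Mid at [H-k]
→ terminal payoff (3, 4).
(Omar's choice at the node after H-k-Hi is never reached on this path, so it doesn't affect the outcome.)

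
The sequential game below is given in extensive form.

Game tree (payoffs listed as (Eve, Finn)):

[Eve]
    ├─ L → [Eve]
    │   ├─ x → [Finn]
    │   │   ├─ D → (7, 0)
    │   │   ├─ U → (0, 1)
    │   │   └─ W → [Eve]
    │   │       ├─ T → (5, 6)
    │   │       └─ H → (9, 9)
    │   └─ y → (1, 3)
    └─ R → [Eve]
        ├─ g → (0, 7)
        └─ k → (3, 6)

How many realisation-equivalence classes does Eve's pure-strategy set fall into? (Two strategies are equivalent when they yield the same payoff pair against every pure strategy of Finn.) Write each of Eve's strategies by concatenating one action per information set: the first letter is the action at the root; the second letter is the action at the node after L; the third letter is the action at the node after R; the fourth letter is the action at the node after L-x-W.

5

Eve has 16 pure strategies: LxgT, LxgH, LxkT, LxkH, LygT, LygH, LykT, LykH, RxgT, RxgH, RxkT, RxkH, RygT, RygH, RykT, RykH. Columns: D, U, W.
{LxgT, LxkT} → row (7,0) (0,1) (5,6)
{LxgH, LxkH} → row (7,0) (0,1) (9,9)
{LygT, LygH, LykT, LykH} → row (1,3) (1,3) (1,3)
{RxgT, RxgH, RygT, RygH} → row (0,7) (0,7) (0,7)
{RxkT, RxkH, RykT, RykH} → row (3,6) (3,6) (3,6)
That's 5 distinct rows out of 16 strategies.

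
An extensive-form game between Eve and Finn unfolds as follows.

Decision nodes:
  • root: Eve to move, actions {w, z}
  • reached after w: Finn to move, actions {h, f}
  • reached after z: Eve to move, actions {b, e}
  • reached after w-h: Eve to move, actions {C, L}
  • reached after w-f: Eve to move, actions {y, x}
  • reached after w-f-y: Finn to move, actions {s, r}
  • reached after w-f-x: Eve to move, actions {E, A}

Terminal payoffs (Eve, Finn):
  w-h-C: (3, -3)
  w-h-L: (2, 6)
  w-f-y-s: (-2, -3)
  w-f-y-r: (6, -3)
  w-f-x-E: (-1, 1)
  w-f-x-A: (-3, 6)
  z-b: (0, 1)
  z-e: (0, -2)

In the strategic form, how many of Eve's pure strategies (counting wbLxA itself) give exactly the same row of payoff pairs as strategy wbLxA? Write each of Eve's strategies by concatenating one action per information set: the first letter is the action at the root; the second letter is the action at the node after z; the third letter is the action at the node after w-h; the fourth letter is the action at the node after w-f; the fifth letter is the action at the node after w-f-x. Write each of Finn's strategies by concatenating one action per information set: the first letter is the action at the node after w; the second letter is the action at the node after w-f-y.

Row for wbLxA (columns hs, hr, fs, fr): (2,6) (2,6) (-3,6) (-3,6).
Under wbLxA, Eve's choice at the node after z can never be reached regardless of what Finn does, so varying those choices leaves every outcome unchanged.
Holding the reachable choices fixed and varying the unreachable one freely already gives 2 equivalent strategies.
No other strategy reproduces this row, so those 2 are the full class: wbLxA, weLxA.

2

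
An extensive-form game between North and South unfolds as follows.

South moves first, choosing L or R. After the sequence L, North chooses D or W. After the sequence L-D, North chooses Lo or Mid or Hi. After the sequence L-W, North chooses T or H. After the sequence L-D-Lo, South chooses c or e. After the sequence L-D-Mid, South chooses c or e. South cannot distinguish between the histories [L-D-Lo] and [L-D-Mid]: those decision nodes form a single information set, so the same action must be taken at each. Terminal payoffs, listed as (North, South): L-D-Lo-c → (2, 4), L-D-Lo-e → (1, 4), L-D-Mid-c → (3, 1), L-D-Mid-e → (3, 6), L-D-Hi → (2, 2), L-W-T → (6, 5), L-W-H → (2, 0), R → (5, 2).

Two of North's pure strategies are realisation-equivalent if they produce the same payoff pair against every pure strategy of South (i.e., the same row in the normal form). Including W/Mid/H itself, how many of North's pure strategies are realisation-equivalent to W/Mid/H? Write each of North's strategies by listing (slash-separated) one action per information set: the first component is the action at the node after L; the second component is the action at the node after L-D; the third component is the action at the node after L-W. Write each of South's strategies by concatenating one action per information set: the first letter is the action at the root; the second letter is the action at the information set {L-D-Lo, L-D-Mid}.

3

Row for W/Mid/H (columns Lc, Le, Rc, Re): (2,0) (2,0) (5,2) (5,2).
Under W/Mid/H, North's choice at the node after L-D can never be reached regardless of what South does, so varying those choices leaves every outcome unchanged.
Holding the reachable choices fixed and varying the unreachable one freely already gives 3 equivalent strategies.
No other strategy reproduces this row, so those 3 are the full class: W/Lo/H, W/Mid/H, W/Hi/H.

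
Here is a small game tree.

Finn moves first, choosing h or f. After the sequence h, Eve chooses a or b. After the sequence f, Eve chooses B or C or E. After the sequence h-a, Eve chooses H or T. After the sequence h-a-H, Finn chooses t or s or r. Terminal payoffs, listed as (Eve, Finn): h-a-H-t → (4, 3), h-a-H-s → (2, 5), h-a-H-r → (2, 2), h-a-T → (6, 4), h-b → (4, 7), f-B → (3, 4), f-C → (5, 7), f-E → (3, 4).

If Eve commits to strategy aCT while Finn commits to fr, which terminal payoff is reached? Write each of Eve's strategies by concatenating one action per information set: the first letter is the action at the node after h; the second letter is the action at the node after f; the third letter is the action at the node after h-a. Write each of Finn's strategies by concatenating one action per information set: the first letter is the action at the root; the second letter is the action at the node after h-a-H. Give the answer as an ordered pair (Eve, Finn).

Trace the play path from the root:
  Finn plays f
  Eve plays C at [f]
→ terminal payoff (5, 7).
(Eve's choice at the node after h is never reached on this path, so it doesn't affect the outcome.)

(5, 7)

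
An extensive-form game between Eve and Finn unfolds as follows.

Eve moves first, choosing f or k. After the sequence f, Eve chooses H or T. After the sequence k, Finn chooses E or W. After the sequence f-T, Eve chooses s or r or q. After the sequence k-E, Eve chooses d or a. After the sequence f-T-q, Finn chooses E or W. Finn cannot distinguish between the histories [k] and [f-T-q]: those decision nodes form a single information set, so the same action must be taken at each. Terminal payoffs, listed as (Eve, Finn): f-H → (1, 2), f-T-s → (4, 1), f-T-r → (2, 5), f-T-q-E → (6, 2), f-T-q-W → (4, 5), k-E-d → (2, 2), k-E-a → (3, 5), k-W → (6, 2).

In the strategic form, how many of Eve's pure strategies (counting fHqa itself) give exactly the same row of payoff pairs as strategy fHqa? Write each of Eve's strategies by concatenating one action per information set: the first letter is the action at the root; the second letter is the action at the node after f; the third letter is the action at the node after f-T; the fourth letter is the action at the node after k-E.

6

Row for fHqa (columns E, W): (1,2) (1,2).
Under fHqa, Eve's choice at the node after f-T and at the node after k-E can never be reached regardless of what Finn does, so varying those choices leaves every outcome unchanged.
Holding the reachable choices fixed and varying the unreachable ones freely already gives 3 × 2 = 6 equivalent strategies.
No other strategy reproduces this row, so those 6 are the full class: fHsd, fHsa, fHrd, fHra, fHqd, fHqa.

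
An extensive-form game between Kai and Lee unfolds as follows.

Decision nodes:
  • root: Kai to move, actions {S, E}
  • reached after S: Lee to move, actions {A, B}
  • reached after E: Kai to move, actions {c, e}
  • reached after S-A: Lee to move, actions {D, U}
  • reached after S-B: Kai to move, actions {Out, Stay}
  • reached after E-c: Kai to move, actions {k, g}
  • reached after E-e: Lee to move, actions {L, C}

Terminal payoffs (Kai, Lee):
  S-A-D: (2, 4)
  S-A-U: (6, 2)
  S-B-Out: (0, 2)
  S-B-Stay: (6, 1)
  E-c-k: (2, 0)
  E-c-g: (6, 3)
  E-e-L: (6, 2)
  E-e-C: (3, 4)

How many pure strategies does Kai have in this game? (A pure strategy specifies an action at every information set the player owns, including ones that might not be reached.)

Kai owns the root with actions {S, E} — two choices.
Kai owns the node after E with actions {c, e} — two choices.
Kai owns the node after S-B with actions {Out, Stay} — two choices.
Kai owns the node after E-c with actions {k, g} — two choices.
A pure strategy fixes one action at each information set independently, so the count is the product 2 × 2 × 2 × 2 = 16.
(For reference, Lee has 8 pure strategies, giving a 16×8 normal-form matrix.)

16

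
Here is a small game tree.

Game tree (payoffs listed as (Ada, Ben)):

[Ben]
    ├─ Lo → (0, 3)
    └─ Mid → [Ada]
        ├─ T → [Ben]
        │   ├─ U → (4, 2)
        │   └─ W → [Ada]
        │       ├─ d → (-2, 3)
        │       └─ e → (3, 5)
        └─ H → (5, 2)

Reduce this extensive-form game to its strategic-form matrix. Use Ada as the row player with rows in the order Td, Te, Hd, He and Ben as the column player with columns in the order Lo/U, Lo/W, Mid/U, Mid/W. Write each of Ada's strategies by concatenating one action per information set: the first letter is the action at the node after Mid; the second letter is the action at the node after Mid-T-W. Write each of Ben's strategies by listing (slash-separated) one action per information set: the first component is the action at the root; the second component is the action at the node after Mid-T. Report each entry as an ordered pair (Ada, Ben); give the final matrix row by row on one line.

         Lo/U     Lo/W    Mid/U    Mid/W
  Td    (0,3)    (0,3)    (4,2)   (-2,3)
  Te    (0,3)    (0,3)    (4,2)    (3,5)
  Hd    (0,3)    (0,3)    (5,2)    (5,2)
  He    (0,3)    (0,3)    (5,2)    (5,2)

Td: (0,3) (0,3) (4,2) (-2,3) | Te: (0,3) (0,3) (4,2) (3,5) | Hd: (0,3) (0,3) (5,2) (5,2) | He: (0,3) (0,3) (5,2) (5,2)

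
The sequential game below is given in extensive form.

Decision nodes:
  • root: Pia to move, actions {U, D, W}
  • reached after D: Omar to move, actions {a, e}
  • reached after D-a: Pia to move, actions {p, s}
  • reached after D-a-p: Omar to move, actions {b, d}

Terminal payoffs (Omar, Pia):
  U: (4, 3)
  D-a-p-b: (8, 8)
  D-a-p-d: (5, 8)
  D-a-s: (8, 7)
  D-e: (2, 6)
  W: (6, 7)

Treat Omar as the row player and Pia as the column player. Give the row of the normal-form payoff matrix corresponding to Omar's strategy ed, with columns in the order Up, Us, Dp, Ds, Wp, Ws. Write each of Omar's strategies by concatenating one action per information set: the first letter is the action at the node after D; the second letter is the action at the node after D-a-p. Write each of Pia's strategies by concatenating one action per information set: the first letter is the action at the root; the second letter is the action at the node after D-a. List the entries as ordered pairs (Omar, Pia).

(4,3) (4,3) (2,6) (2,6) (6,7) (6,7)

vs Up: Pia plays U → (4, 3)
vs Us: Pia plays U → (4, 3)
vs Dp: Pia plays D → Omar plays e at [D] → (2, 6)
vs Ds: Pia plays D → Omar plays e at [D] → (2, 6)
vs Wp: Pia plays W → (6, 7)
vs Ws: Pia plays W → (6, 7)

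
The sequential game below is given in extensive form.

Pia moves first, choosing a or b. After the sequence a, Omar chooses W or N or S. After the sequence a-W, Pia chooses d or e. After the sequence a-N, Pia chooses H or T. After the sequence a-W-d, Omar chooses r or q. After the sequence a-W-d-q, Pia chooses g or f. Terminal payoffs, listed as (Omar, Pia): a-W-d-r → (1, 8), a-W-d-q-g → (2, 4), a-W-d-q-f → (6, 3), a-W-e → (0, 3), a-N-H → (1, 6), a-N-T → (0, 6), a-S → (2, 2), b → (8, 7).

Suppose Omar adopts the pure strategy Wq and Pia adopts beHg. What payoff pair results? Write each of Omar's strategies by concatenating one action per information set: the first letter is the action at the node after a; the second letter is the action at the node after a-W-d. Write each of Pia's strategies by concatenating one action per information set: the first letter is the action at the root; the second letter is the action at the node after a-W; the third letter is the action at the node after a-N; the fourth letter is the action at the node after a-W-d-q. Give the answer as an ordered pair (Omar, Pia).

(8, 7)

Trace the play path from the root:
  Pia plays b
→ terminal payoff (8, 7).
(Omar's choice at the node after a is never reached on this path, so it doesn't affect the outcome.)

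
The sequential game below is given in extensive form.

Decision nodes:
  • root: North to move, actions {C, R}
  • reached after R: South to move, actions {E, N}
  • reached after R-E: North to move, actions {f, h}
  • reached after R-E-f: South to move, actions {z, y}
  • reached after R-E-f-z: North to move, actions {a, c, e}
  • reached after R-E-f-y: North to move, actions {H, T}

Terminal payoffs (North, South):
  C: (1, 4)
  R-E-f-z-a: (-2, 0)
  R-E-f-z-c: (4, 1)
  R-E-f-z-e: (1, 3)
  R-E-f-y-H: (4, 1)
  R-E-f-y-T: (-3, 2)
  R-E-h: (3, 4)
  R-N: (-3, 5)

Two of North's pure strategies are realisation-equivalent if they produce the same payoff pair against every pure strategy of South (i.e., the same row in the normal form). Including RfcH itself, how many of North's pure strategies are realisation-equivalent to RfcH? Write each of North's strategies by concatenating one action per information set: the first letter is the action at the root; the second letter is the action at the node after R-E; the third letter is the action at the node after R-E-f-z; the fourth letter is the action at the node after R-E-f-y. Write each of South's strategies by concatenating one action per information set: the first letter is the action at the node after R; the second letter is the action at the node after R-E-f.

Row for RfcH (columns Ez, Ey, Nz, Ny): (4,1) (4,1) (-3,5) (-3,5).
Every one of North's information sets is on the play path for some reply by South when North follows RfcH.
Changing the action at any of them therefore changes at least one column, so only RfcH itself gives this row.

1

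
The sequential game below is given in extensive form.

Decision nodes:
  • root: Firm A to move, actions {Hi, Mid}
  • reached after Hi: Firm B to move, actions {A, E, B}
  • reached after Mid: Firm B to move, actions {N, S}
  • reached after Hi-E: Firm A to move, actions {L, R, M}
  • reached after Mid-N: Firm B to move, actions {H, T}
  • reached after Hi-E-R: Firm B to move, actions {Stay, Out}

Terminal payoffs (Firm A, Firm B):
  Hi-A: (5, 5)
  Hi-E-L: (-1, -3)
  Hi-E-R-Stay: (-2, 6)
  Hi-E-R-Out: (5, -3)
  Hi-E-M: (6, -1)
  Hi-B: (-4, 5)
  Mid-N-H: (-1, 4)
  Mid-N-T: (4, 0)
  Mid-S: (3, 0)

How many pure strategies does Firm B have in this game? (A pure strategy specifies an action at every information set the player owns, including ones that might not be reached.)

Firm B owns the node after Hi with actions {A, E, B} — three choices.
Firm B owns the node after Mid with actions {N, S} — two choices.
Firm B owns the node after Mid-N with actions {H, T} — two choices.
Firm B owns the node after Hi-E-R with actions {Stay, Out} — two choices.
A pure strategy fixes one action at each information set independently, so the count is the product 3 × 2 × 2 × 2 = 24.

24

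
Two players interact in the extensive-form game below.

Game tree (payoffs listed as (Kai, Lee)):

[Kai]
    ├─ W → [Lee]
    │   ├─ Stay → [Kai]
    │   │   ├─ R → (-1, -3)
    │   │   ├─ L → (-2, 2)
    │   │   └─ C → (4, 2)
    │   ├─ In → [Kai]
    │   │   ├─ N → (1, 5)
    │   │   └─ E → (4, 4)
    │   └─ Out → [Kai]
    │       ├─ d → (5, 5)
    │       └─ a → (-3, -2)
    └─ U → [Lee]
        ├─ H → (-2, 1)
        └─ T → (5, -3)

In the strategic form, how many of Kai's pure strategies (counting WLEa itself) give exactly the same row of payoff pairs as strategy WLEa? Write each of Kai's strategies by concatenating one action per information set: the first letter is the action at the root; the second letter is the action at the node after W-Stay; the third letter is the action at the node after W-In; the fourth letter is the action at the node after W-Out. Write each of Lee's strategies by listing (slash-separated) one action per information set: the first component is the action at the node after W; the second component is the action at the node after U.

1

Row for WLEa (columns Stay/H, Stay/T, In/H, In/T, Out/H, Out/T): (-2,2) (-2,2) (4,4) (4,4) (-3,-2) (-3,-2).
Every one of Kai's information sets is on the play path for some reply by Lee when Kai follows WLEa.
Changing the action at any of them therefore changes at least one column, so only WLEa itself gives this row.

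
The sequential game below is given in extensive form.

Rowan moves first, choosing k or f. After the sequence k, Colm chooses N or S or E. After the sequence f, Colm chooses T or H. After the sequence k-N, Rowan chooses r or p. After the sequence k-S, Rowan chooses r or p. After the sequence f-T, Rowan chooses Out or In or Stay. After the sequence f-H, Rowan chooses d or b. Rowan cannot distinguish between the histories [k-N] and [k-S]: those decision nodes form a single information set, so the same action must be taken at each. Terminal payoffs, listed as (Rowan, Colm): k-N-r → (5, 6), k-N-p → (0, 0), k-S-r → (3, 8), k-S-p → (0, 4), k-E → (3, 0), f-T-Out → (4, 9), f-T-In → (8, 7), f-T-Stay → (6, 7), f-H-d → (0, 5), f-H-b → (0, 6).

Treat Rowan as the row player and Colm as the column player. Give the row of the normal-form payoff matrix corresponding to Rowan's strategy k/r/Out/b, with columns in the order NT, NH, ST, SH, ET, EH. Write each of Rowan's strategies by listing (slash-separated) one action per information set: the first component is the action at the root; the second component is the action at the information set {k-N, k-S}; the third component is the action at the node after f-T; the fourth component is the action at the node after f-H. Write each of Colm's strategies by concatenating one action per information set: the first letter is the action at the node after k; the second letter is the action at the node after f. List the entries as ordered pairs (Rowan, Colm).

(5,6) (5,6) (3,8) (3,8) (3,0) (3,0)

vs NT: Rowan plays k → Colm plays N at [k] → Rowan plays r at [k-N] → (5, 6)
vs NH: Rowan plays k → Colm plays N at [k] → Rowan plays r at [k-N] → (5, 6)
vs ST: Rowan plays k → Colm plays S at [k] → Rowan plays r at [k-S] → (3, 8)
vs SH: Rowan plays k → Colm plays S at [k] → Rowan plays r at [k-S] → (3, 8)
vs ET: Rowan plays k → Colm plays E at [k] → (3, 0)
vs EH: Rowan plays k → Colm plays E at [k] → (3, 0)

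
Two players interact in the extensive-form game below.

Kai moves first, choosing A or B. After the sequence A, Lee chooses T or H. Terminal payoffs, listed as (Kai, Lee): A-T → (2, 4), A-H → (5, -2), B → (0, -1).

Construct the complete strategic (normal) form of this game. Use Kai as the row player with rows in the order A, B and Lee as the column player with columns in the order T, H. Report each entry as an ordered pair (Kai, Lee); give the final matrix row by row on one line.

            T        H
   A    (2,4)   (5,-2)
   B   (0,-1)   (0,-1)

A: (2,4) (5,-2) | B: (0,-1) (0,-1)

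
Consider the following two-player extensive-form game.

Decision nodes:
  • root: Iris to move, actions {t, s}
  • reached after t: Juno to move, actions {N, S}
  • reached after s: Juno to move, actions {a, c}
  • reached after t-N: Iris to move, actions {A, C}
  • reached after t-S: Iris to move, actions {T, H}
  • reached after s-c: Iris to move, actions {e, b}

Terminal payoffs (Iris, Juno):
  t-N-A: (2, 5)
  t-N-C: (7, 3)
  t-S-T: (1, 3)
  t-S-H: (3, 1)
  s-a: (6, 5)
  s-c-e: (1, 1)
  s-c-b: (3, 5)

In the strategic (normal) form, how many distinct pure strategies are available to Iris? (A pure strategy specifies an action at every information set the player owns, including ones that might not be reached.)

Iris owns the root with actions {t, s} — two choices.
Iris owns the node after t-N with actions {A, C} — two choices.
Iris owns the node after t-S with actions {T, H} — two choices.
Iris owns the node after s-c with actions {e, b} — two choices.
A pure strategy fixes one action at each information set independently, so the count is the product 2 × 2 × 2 × 2 = 16.
(For reference, Juno has 4 pure strategies, giving a 16×4 normal-form matrix.)

16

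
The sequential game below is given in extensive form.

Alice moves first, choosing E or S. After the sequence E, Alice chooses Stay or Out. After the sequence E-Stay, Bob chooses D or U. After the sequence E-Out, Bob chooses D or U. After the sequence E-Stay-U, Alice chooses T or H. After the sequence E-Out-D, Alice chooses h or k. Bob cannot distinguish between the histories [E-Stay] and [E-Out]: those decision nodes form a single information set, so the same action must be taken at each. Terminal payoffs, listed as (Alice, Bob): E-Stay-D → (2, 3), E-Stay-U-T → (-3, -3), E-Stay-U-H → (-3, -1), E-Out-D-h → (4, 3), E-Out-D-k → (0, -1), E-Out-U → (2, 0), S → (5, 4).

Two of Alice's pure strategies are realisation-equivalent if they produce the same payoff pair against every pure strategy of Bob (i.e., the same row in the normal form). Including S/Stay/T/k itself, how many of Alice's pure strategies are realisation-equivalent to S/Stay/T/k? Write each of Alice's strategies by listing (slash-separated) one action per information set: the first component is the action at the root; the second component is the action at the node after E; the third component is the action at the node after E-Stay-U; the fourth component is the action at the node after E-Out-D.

Row for S/Stay/T/k (columns D, U): (5,4) (5,4).
Under S/Stay/T/k, Alice's choice at the node after E and at the node after E-Stay-U and at the node after E-Out-D can never be reached regardless of what Bob does, so varying those choices leaves every outcome unchanged.
Holding the reachable choices fixed and varying the unreachable ones freely already gives 2 × 2 × 2 = 8 equivalent strategies.
No other strategy reproduces this row, so those 8 are the full class: S/Stay/T/h, S/Stay/T/k, S/Stay/H/h, S/Stay/H/k, S/Out/T/h, S/Out/T/k, S/Out/H/h, S/Out/H/k.

8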